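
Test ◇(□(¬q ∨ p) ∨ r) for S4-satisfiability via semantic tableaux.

Satisfiable

1. ◇(□(¬q ∨ p) ∨ r), w0
2. □(¬q ∨ p) ∨ r, w1
3. r, w1
Accessibility: w0Rw0, w0Rw1, w1Rw1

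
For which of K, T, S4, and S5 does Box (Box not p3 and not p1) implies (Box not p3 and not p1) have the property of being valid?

T, S4, S5

K-tableau for the negation not (Box (Box not p3 and not p1) implies (Box not p3 and not p1)):
1. not (Box (Box not p3 and not p1) implies (Box not p3 and not p1)), u
2. Box (Box not p3 and not p1), u
3. not (Box not p3 and not p1), u
4. p1, u
Complete open branch: countermodel on a K-frame, so not valid in K.
T-tableau for the negation not (Box (Box not p3 and not p1) implies (Box not p3 and not p1)):
1. not (Box (Box not p3 and not p1) implies (Box not p3 and not p1)), u
2. Box (Box not p3 and not p1), u
3. not (Box not p3 and not p1), u
4. Box not p3 and not p1, u
5. Box not p3, u
6. not p1, u
7. not p3, u
8. not Box not p3, u
9. p3, v
10. Box not p3 and not p1, v
11. Box not p3, v
12. not p1, v
13. not p3, v
Accessibility: uRu, uRv, vRv
Branch closes: p3 and not p3 both at v.
Every branch closes (one shown): valid in T, hence also in S4, S5 (every theorem of T is a theorem of S4 and S5).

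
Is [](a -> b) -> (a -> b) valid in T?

Valid

Tableau for the negation ~([](a -> b) -> (a -> b)):
1. ~([](a -> b) -> (a -> b)), w0
2. [](a -> b), w0   [~->-rule on 1]
3. ~(a -> b), w0   [~->-rule on 1]
4. a, w0   [~->-rule on 3]
5. ~b, w0   [~->-rule on 3]
6. a -> b, w0   [[]-rule on 2 via w0Rw0]
7. b, w0   [->-rule on 6 (branches; this branch)]
Accessibility: w0Rw0
Branch closes: b and ~b both at w0.
Every branch of the negation's tableau closes; the branch above is one of them.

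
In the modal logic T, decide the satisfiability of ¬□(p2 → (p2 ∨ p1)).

1. ¬□(p2 → (p2 ∨ p1)), w0
2. ¬(p2 → (p2 ∨ p1)), w1
3. p2, w1
4. ¬(p2 ∨ p1), w1
5. ¬p2, w1
6. ¬p1, w1
Accessibility: w0Rw0, w0Rw1, w1Rw1
Branch closes: p2 and ¬p2 both at w1.
Every branch closes; the branch above is one of them.

Unsatisfiable (every branch closes)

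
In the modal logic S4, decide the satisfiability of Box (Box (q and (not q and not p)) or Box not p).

Yes, satisfiable

1. Box (Box (q and (not q and not p)) or Box not p), 0
2. Box (q and (not q and not p)) or Box not p, 0
3. Box not p, 0
4. not p, 0
Accessibility: 0R0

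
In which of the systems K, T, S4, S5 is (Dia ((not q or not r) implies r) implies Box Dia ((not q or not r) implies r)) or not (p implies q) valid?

S5

S4-tableau for the negation not ((Dia ((not q or not r) implies r) implies Box Dia ((not q or not r) implies r)) or not (p implies q)):
1. not ((Dia ((not q or not r) implies r) implies Box Dia ((not q or not r) implies r)) or not (p implies q)), w0
2. not (Dia ((not q or not r) implies r) implies Box Dia ((not q or not r) implies r)), w0   [neg-or-rule on 1]
3. p implies q, w0   [neg-or-rule on 1]
4. Dia ((not q or not r) implies r), w0   [neg-implies-rule on 2]
5. not Box Dia ((not q or not r) implies r), w0   [neg-implies-rule on 2]
6. q, w0   [implies-rule on 3 (branches; this branch)]
7. (not q or not r) implies r, w1   [Dia-rule on 4: fresh world w1, w0Rw1]
8. r, w1   [implies-rule on 7 (branches; this branch)]
9. not Dia ((not q or not r) implies r), w2   [neg-Box-rule on 5: fresh world w2, w0Rw2]
10. not ((not q or not r) implies r), w2   [neg-Dia-rule on 9 via w2Rw2]
11. not q or not r, w2   [neg-implies-rule on 10]
12. not r, w2   [neg-implies-rule on 10]
Accessibility: w0Rw0, w0Rw1, w0Rw2, w1Rw1, w2Rw2
Complete open branch: countermodel on an S4-frame, so not valid in S4, nor in K, T (the same frame is also a K-frame and a T-frame).
S5-tableau for the negation not ((Dia ((not q or not r) implies r) implies Box Dia ((not q or not r) implies r)) or not (p implies q)):
1. not ((Dia ((not q or not r) implies r) implies Box Dia ((not q or not r) implies r)) or not (p implies q)), w0
2. not (Dia ((not q or not r) implies r) implies Box Dia ((not q or not r) implies r)), w0   [neg-or-rule on 1]
3. p implies q, w0   [neg-or-rule on 1]
4. Dia ((not q or not r) implies r), w0   [neg-implies-rule on 2]
5. not Box Dia ((not q or not r) implies r), w0   [neg-implies-rule on 2]
6. q, w0   [implies-rule on 3 (branches; this branch)]
7. (not q or not r) implies r, w1   [Dia-rule on 4: fresh world w1, w0Rw1]
8. not (not q or not r), w1   [implies-rule on 7 (branches; this branch)]
9. q, w1   [neg-or-rule on 8]
10. r, w1   [neg-or-rule on 8]
11. not Dia ((not q or not r) implies r), w2   [neg-Box-rule on 5: fresh world w2, w0Rw2]
12. not ((not q or not r) implies r), w0   [neg-Dia-rule on 11 via w2Rw0]
13. not q or not r, w0   [neg-implies-rule on 12]
14. not r, w0   [neg-implies-rule on 12]
15. not ((not q or not r) implies r), w1   [neg-Dia-rule on 11 via w2Rw1]
16. not q or not r, w1   [neg-implies-rule on 15]
17. not r, w1   [neg-implies-rule on 15]
Accessibility: w0Rw0, w0Rw1, w0Rw2, w1Rw0, w1Rw1, w1Rw2, w2Rw0, w2Rw1, w2Rw2
Branch closes: r and not r both at w1.
Every branch closes (one shown): valid in S5.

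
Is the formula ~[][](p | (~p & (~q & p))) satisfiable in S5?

1. ~[][](p | (~p & (~q & p))), 0
2. ~[](p | (~p & (~q & p))), 1   [~[]-rule on 1: fresh world 1, 0R1]
3. ~(p | (~p & (~q & p))), 2   [~[]-rule on 2: fresh world 2, 1R2]
4. ~p, 2   [~|-rule on 3]
5. ~(~p & (~q & p)), 2   [~|-rule on 3]
6. ~(~q & p), 2   [~&-rule on 5 (branches; this branch)]
Accessibility: 0R0, 0R1, 0R2, 1R0, 1R1, 1R2, 2R0, 2R1, 2R2

Yes, satisfiable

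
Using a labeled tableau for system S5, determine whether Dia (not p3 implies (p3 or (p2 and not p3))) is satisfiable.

1. Dia (not p3 implies (p3 or (p2 and not p3))), w0
2. not p3 implies (p3 or (p2 and not p3)), w1   [Dia-rule on 1: fresh world w1, w0Rw1]
3. p3 or (p2 and not p3), w1   [implies-rule on 2 (branches; this branch)]
4. p2 and not p3, w1   [or-rule on 3 (branches; this branch)]
5. p2, w1   [and-rule on 4]
6. not p3, w1   [and-rule on 4]
Accessibility: w0Rw0, w0Rw1, w1Rw0, w1Rw1

Satisfiable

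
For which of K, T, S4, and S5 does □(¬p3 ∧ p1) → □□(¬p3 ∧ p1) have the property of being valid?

S4, S5

S4-tableau for the negation ¬(□(¬p3 ∧ p1) → □□(¬p3 ∧ p1)):
1. ¬(□(¬p3 ∧ p1) → □□(¬p3 ∧ p1)), 0
2. □(¬p3 ∧ p1), 0   [¬→-rule on 1]
3. ¬□□(¬p3 ∧ p1), 0   [¬→-rule on 1]
4. ¬p3 ∧ p1, 0   [□-rule on 2 via 0R0]
5. ¬p3, 0   [∧-rule on 4]
6. p1, 0   [∧-rule on 4]
7. ¬□(¬p3 ∧ p1), 1   [¬□-rule on 3: fresh world 1, 0R1]
8. ¬p3 ∧ p1, 1   [□-rule on 2 via 0R1]
9. ¬p3, 1   [∧-rule on 8]
10. p1, 1   [∧-rule on 8]
11. ¬(¬p3 ∧ p1), 2   [¬□-rule on 7: fresh world 2, 1R2]
12. ¬p3 ∧ p1, 2   [□-rule on 2 via 0R2]
13. ¬p3, 2   [∧-rule on 12]
14. p1, 2   [∧-rule on 12]
15. ¬p1, 2   [¬∧-rule on 11 (branches; this branch)]
Accessibility: 0R0, 0R1, 0R2, 1R1, 1R2, 2R2
Branch closes: p1 and ¬p1 both at 2.
Every branch closes (one shown): valid in S4, hence also in S5 (every theorem of S4 is a theorem of S5).
T-tableau for the negation ¬(□(¬p3 ∧ p1) → □□(¬p3 ∧ p1)):
1. ¬(□(¬p3 ∧ p1) → □□(¬p3 ∧ p1)), 0
2. □(¬p3 ∧ p1), 0   [¬→-rule on 1]
3. ¬□□(¬p3 ∧ p1), 0   [¬→-rule on 1]
4. ¬p3 ∧ p1, 0   [□-rule on 2 via 0R0]
5. ¬p3, 0   [∧-rule on 4]
6. p1, 0   [∧-rule on 4]
7. ¬□(¬p3 ∧ p1), 1   [¬□-rule on 3: fresh world 1, 0R1]
8. ¬p3 ∧ p1, 1   [□-rule on 2 via 0R1]
9. ¬p3, 1   [∧-rule on 8]
10. p1, 1   [∧-rule on 8]
11. ¬(¬p3 ∧ p1), 2   [¬□-rule on 7: fresh world 2, 1R2]
12. ¬p1, 2   [¬∧-rule on 11 (branches; this branch)]
Accessibility: 0R0, 0R1, 1R1, 1R2, 2R2
Complete open branch: countermodel on a T-frame, so not valid in T, nor in K (the same frame is also a K-frame).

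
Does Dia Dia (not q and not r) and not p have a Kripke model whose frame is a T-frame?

Satisfiable

1. Dia Dia (not q and not r) and not p, u
2. Dia Dia (not q and not r), u
3. not p, u
4. Dia (not q and not r), v
5. not q and not r, w
6. not q, w
7. not r, w
Accessibility: uRu, uRv, vRv, vRw, wRw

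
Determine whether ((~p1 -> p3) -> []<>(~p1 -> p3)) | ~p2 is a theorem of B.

Tableau for the negation ~(((~p1 -> p3) -> []<>(~p1 -> p3)) | ~p2):
1. ~(((~p1 -> p3) -> []<>(~p1 -> p3)) | ~p2), 0
2. ~((~p1 -> p3) -> []<>(~p1 -> p3)), 0
3. p2, 0
4. ~p1 -> p3, 0
5. ~[]<>(~p1 -> p3), 0
6. p3, 0
7. ~<>(~p1 -> p3), 1
8. ~(~p1 -> p3), 0
9. ~p1, 0
10. ~p3, 0
Accessibility: 0R0, 0R1, 1R0, 1R1
Branch closes: p3 and ~p3 both at 0.
Every branch of the negation's tableau closes; the branch above is one of them.

Valid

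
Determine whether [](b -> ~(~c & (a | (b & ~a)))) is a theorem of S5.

Invalid (countermodel exists)

Tableau for the negation ~[](b -> ~(~c & (a | (b & ~a)))):
1. ~[](b -> ~(~c & (a | (b & ~a)))), u
2. ~(b -> ~(~c & (a | (b & ~a)))), v
3. b, v
4. ~c & (a | (b & ~a)), v
5. ~c, v
6. a | (b & ~a), v
7. b & ~a, v
8. ~a, v
Accessibility: uRu, uRv, vRu, vRv
The negation has an open branch (countermodel exists).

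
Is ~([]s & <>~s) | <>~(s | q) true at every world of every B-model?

Tableau for the negation ~(~([]s & <>~s) | <>~(s | q)):
1. ~(~([]s & <>~s) | <>~(s | q)), u
2. []s & <>~s, u   [~|-rule on 1]
3. ~<>~(s | q), u   [~|-rule on 1]
4. []s, u   [&-rule on 2]
5. <>~s, u   [&-rule on 2]
6. s | q, u   [~<>-rule on 3 via uRu]
7. s, u   [[]-rule on 4 via uRu]
8. q, u   [|-rule on 6 (branches; this branch)]
9. ~s, v   [<>-rule on 5: fresh world v, uRv]
10. s | q, v   [~<>-rule on 3 via uRv]
11. s, v   [[]-rule on 4 via uRv]
Accessibility: uRu, uRv, vRu, vRv
Branch closes: s and ~s both at v.
Every branch of the negation's tableau closes; the branch above is one of them.

Valid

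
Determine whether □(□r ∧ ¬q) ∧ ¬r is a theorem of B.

Tableau for the negation ¬(□(□r ∧ ¬q) ∧ ¬r):
1. ¬(□(□r ∧ ¬q) ∧ ¬r), u
2. r, u
Accessibility: uRu
The negation has an open branch (countermodel exists).

No, not valid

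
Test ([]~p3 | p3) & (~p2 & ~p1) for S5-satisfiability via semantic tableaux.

1. ([]~p3 | p3) & (~p2 & ~p1), u
2. []~p3 | p3, u   [&-rule on 1]
3. ~p2 & ~p1, u   [&-rule on 1]
4. ~p2, u   [&-rule on 3]
5. ~p1, u   [&-rule on 3]
6. p3, u   [|-rule on 2 (branches; this branch)]
Accessibility: uRu

Satisfiable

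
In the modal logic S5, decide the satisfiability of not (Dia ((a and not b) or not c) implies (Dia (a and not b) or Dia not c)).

Unsatisfiable (every branch closes)

1. not (Dia ((a and not b) or not c) implies (Dia (a and not b) or Dia not c)), u
2. Dia ((a and not b) or not c), u
3. not (Dia (a and not b) or Dia not c), u
4. not Dia (a and not b), u
5. not Dia not c, u
6. not (a and not b), u
7. c, u
8. b, u
9. (a and not b) or not c, v
10. not (a and not b), v
11. c, v
12. a and not b, v
13. a, v
14. not b, v
15. b, v
Accessibility: uRu, uRv, vRu, vRv
Branch closes: b and not b both at v.
(One branch shown.) All branches close.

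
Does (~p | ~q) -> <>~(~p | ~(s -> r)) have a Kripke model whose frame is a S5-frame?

Yes, satisfiable

1. (~p | ~q) -> <>~(~p | ~(s -> r)), u
2. <>~(~p | ~(s -> r)), u   [->-rule on 1 (branches; this branch)]
3. ~(~p | ~(s -> r)), v   [<>-rule on 2: fresh world v, uRv]
4. p, v   [~|-rule on 3]
5. s -> r, v   [~|-rule on 3]
6. r, v   [->-rule on 5 (branches; this branch)]
Accessibility: uRu, uRv, vRu, vRv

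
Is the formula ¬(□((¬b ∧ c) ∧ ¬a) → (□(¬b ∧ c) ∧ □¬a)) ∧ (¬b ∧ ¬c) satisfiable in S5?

1. ¬(□((¬b ∧ c) ∧ ¬a) → (□(¬b ∧ c) ∧ □¬a)) ∧ (¬b ∧ ¬c), w0
2. ¬(□((¬b ∧ c) ∧ ¬a) → (□(¬b ∧ c) ∧ □¬a)), w0   [∧-rule on 1]
3. ¬b ∧ ¬c, w0   [∧-rule on 1]
4. □((¬b ∧ c) ∧ ¬a), w0   [¬→-rule on 2]
5. ¬(□(¬b ∧ c) ∧ □¬a), w0   [¬→-rule on 2]
6. ¬b, w0   [∧-rule on 3]
7. ¬c, w0   [∧-rule on 3]
8. (¬b ∧ c) ∧ ¬a, w0   [□-rule on 4 via w0Rw0]
9. ¬b ∧ c, w0   [∧-rule on 8]
10. ¬a, w0   [∧-rule on 8]
11. c, w0   [∧-rule on 9]
Accessibility: w0Rw0
Branch closes: c and ¬c both at w0.
(One branch shown.) All branches close.

No, unsatisfiable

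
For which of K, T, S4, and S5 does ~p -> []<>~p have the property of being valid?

S5

S5-tableau for the negation ~(~p -> []<>~p):
1. ~(~p -> []<>~p), u
2. ~p, u
3. ~[]<>~p, u
4. ~<>~p, v
5. p, u
Accessibility: uRu, uRv, vRu, vRv
Branch closes: p and ~p both at u.
Every branch closes (one shown): valid in S5.
S4-tableau for the negation ~(~p -> []<>~p):
1. ~(~p -> []<>~p), u
2. ~p, u
3. ~[]<>~p, u
4. ~<>~p, v
5. p, v
Accessibility: uRu, uRv, vRv
Complete open branch: countermodel on an S4-frame, so not valid in S4, nor in K, T (the same frame is also a K-frame and a T-frame).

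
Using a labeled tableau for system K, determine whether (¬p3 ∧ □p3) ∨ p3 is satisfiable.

1. (¬p3 ∧ □p3) ∨ p3, w0
2. p3, w0   [∨-rule on 1 (branches; this branch)]

Yes, satisfiable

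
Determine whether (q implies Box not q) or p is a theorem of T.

Tableau for the negation not ((q implies Box not q) or p):
1. not ((q implies Box not q) or p), 0
2. not (q implies Box not q), 0
3. not p, 0
4. q, 0
5. not Box not q, 0
6. q, 1
Accessibility: 0R0, 0R1, 1R1
The negation has an open branch (countermodel exists).

Not valid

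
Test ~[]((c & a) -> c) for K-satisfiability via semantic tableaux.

1. ~[]((c & a) -> c), u
2. ~((c & a) -> c), v
3. c & a, v
4. ~c, v
5. c, v
6. a, v
Accessibility: uRv
Branch closes: c and ~c both at v.
All branches of the tableau close; one closing branch shown above.

Unsatisfiable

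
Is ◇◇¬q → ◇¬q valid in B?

Invalid (countermodel exists)

Tableau for the negation ¬(◇◇¬q → ◇¬q):
1. ¬(◇◇¬q → ◇¬q), 0
2. ◇◇¬q, 0
3. ¬◇¬q, 0
4. q, 0
5. ◇¬q, 1
6. q, 1
7. ¬q, 2
Accessibility: 0R0, 0R1, 1R0, 1R1, 1R2, 2R1, 2R2
The negation has an open branch (countermodel exists).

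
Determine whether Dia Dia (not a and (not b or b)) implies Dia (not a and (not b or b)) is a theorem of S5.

Valid in S5

Tableau for the negation not (Dia Dia (not a and (not b or b)) implies Dia (not a and (not b or b))):
1. not (Dia Dia (not a and (not b or b)) implies Dia (not a and (not b or b))), u
2. Dia Dia (not a and (not b or b)), u
3. not Dia (not a and (not b or b)), u
4. not (not a and (not b or b)), u
5. a, u
6. Dia (not a and (not b or b)), v
7. not (not a and (not b or b)), v
8. a, v
9. not a and (not b or b), w
10. not a, w
11. not b or b, w
12. not (not a and (not b or b)), w
13. b, w
14. not (not b or b), w
15. not b, w
Accessibility: uRu, uRv, uRw, vRu, vRv, vRw, wRu, wRv, wRw
Branch closes: b and not b both at w.
All branches of the negation close; one closing branch shown above.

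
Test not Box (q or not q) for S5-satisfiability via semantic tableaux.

Unsatisfiable (every branch closes)

1. not Box (q or not q), 0
2. not (q or not q), 1
3. not q, 1
4. q, 1
Accessibility: 0R0, 0R1, 1R0, 1R1
Branch closes: q and not q both at 1.
Every branch closes; the branch above is one of them.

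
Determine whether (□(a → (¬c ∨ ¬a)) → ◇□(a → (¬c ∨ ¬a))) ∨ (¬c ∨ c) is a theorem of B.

Tableau for the negation ¬((□(a → (¬c ∨ ¬a)) → ◇□(a → (¬c ∨ ¬a))) ∨ (¬c ∨ c)):
1. ¬((□(a → (¬c ∨ ¬a)) → ◇□(a → (¬c ∨ ¬a))) ∨ (¬c ∨ c)), w0
2. ¬(□(a → (¬c ∨ ¬a)) → ◇□(a → (¬c ∨ ¬a))), w0
3. ¬(¬c ∨ c), w0
4. □(a → (¬c ∨ ¬a)), w0
5. ¬◇□(a → (¬c ∨ ¬a)), w0
6. c, w0
7. ¬c, w0
Accessibility: w0Rw0
Branch closes: c and ¬c both at w0.
Every branch of the negation's tableau closes; the branch above is one of them.

Valid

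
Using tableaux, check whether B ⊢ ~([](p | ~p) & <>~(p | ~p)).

Yes, valid

Tableau for the negation [](p | ~p) & <>~(p | ~p):
1. [](p | ~p) & <>~(p | ~p), 0
2. [](p | ~p), 0   [&-rule on 1]
3. <>~(p | ~p), 0   [&-rule on 1]
4. p | ~p, 0   [[]-rule on 2 via 0R0]
5. ~p, 0   [|-rule on 4 (branches; this branch)]
6. ~(p | ~p), 1   [<>-rule on 3: fresh world 1, 0R1]
7. ~p, 1   [~|-rule on 6]
8. p, 1   [~|-rule on 6]
Accessibility: 0R0, 0R1, 1R0, 1R1
Branch closes: p and ~p both at 1.
Every branch of the negation's tableau closes; the branch above is one of them.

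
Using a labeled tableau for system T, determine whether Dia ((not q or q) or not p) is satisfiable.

Satisfiable

1. Dia ((not q or q) or not p), u
2. (not q or q) or not p, v
3. not p, v
Accessibility: uRu, uRv, vRv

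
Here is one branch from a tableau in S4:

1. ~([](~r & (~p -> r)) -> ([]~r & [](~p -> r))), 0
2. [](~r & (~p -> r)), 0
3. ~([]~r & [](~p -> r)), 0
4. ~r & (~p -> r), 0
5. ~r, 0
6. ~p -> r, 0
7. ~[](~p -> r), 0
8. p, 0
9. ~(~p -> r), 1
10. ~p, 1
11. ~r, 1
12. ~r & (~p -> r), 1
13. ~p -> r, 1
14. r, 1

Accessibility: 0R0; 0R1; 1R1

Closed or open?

Both r and ~r appear at 1.

Closed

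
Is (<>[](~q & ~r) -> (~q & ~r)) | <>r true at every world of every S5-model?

Tableau for the negation ~((<>[](~q & ~r) -> (~q & ~r)) | <>r):
1. ~((<>[](~q & ~r) -> (~q & ~r)) | <>r), 0
2. ~(<>[](~q & ~r) -> (~q & ~r)), 0
3. ~<>r, 0
4. <>[](~q & ~r), 0
5. ~(~q & ~r), 0
6. ~r, 0
7. q, 0
8. [](~q & ~r), 1
9. ~r, 1
10. ~q & ~r, 0
11. ~q, 0
Accessibility: 0R0, 0R1, 1R0, 1R1
Branch closes: q and ~q both at 0.
All branches of the negation close; one closing branch shown above.

Valid in S5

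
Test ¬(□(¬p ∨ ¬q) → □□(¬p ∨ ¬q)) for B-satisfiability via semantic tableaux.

1. ¬(□(¬p ∨ ¬q) → □□(¬p ∨ ¬q)), w0
2. □(¬p ∨ ¬q), w0
3. ¬□□(¬p ∨ ¬q), w0
4. ¬p ∨ ¬q, w0
5. ¬q, w0
6. ¬□(¬p ∨ ¬q), w1
7. ¬p ∨ ¬q, w1
8. ¬q, w1
9. ¬(¬p ∨ ¬q), w2
10. p, w2
11. q, w2
Accessibility: w0Rw0, w0Rw1, w1Rw0, w1Rw1, w1Rw2, w2Rw1, w2Rw2

Yes, satisfiable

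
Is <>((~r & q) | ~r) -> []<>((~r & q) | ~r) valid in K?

Tableau for the negation ~(<>((~r & q) | ~r) -> []<>((~r & q) | ~r)):
1. ~(<>((~r & q) | ~r) -> []<>((~r & q) | ~r)), w0
2. <>((~r & q) | ~r), w0
3. ~[]<>((~r & q) | ~r), w0
4. (~r & q) | ~r, w1
5. ~r, w1
6. ~<>((~r & q) | ~r), w2
Accessibility: w0Rw1, w0Rw2
The negation has an open branch (countermodel exists).

Invalid (countermodel exists)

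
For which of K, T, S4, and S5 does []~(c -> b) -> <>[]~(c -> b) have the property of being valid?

K-tableau for the negation ~([]~(c -> b) -> <>[]~(c -> b)):
1. ~([]~(c -> b) -> <>[]~(c -> b)), w0
2. []~(c -> b), w0
3. ~<>[]~(c -> b), w0
Complete open branch: countermodel on a K-frame, so not valid in K.
T-tableau for the negation ~([]~(c -> b) -> <>[]~(c -> b)):
1. ~([]~(c -> b) -> <>[]~(c -> b)), w0
2. []~(c -> b), w0
3. ~<>[]~(c -> b), w0
4. ~(c -> b), w0
5. c, w0
6. ~b, w0
7. ~[]~(c -> b), w0
8. c -> b, w1
9. ~(c -> b), w1
10. c, w1
11. ~b, w1
12. ~[]~(c -> b), w1
13. b, w1
Accessibility: w0Rw0, w0Rw1, w1Rw1
Branch closes: b and ~b both at w1.
Every branch closes (one shown): valid in T, hence also in S4, S5 (every theorem of T is a theorem of S4 and S5).

T, S4, S5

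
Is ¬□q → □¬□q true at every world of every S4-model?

Not valid

Tableau for the negation ¬(¬□q → □¬□q):
1. ¬(¬□q → □¬□q), w0
2. ¬□q, w0   [¬→-rule on 1]
3. ¬□¬□q, w0   [¬→-rule on 1]
4. ¬q, w1   [¬□-rule on 2: fresh world w1, w0Rw1]
5. □q, w2   [¬□-rule on 3: fresh world w2, w0Rw2]
6. q, w2   [□-rule on 5 via w2Rw2]
Accessibility: w0Rw0, w0Rw1, w0Rw2, w1Rw1, w2Rw2
The negation has an open branch (countermodel exists).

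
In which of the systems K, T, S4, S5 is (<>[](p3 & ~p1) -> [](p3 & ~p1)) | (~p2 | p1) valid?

S4-tableau for the negation ~((<>[](p3 & ~p1) -> [](p3 & ~p1)) | (~p2 | p1)):
1. ~((<>[](p3 & ~p1) -> [](p3 & ~p1)) | (~p2 | p1)), w0
2. ~(<>[](p3 & ~p1) -> [](p3 & ~p1)), w0   [~|-rule on 1]
3. ~(~p2 | p1), w0   [~|-rule on 1]
4. <>[](p3 & ~p1), w0   [~->-rule on 2]
5. ~[](p3 & ~p1), w0   [~->-rule on 2]
6. p2, w0   [~|-rule on 3]
7. ~p1, w0   [~|-rule on 3]
8. [](p3 & ~p1), w1   [<>-rule on 4: fresh world w1, w0Rw1]
9. p3 & ~p1, w1   [[]-rule on 8 via w1Rw1]
10. p3, w1   [&-rule on 9]
11. ~p1, w1   [&-rule on 9]
12. ~(p3 & ~p1), w2   [~[]-rule on 5: fresh world w2, w0Rw2]
13. p1, w2   [~&-rule on 12 (branches; this branch)]
Accessibility: w0Rw0, w0Rw1, w0Rw2, w1Rw1, w2Rw2
Complete open branch: countermodel on an S4-frame, so not valid in S4, nor in K, T (the same frame is also a K-frame and a T-frame).
S5-tableau for the negation ~((<>[](p3 & ~p1) -> [](p3 & ~p1)) | (~p2 | p1)):
1. ~((<>[](p3 & ~p1) -> [](p3 & ~p1)) | (~p2 | p1)), w0
2. ~(<>[](p3 & ~p1) -> [](p3 & ~p1)), w0   [~|-rule on 1]
3. ~(~p2 | p1), w0   [~|-rule on 1]
4. <>[](p3 & ~p1), w0   [~->-rule on 2]
5. ~[](p3 & ~p1), w0   [~->-rule on 2]
6. p2, w0   [~|-rule on 3]
7. ~p1, w0   [~|-rule on 3]
8. [](p3 & ~p1), w1   [<>-rule on 4: fresh world w1, w0Rw1]
9. p3 & ~p1, w0   [[]-rule on 8 via w1Rw0]
10. p3, w0   [&-rule on 9]
11. p3 & ~p1, w1   [[]-rule on 8 via w1Rw1]
12. p3, w1   [&-rule on 11]
13. ~p1, w1   [&-rule on 11]
14. ~(p3 & ~p1), w2   [~[]-rule on 5: fresh world w2, w0Rw2]
15. p3 & ~p1, w2   [[]-rule on 8 via w1Rw2]
16. p3, w2   [&-rule on 15]
17. ~p1, w2   [&-rule on 15]
18. p1, w2   [~&-rule on 14 (branches; this branch)]
Accessibility: w0Rw0, w0Rw1, w0Rw2, w1Rw0, w1Rw1, w1Rw2, w2Rw0, w2Rw1, w2Rw2
Branch closes: p1 and ~p1 both at w2.
Every branch closes (one shown): valid in S5.

S5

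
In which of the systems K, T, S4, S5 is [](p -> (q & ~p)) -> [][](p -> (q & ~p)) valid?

T-tableau for the negation ~([](p -> (q & ~p)) -> [][](p -> (q & ~p))):
1. ~([](p -> (q & ~p)) -> [][](p -> (q & ~p))), u
2. [](p -> (q & ~p)), u   [~->-rule on 1]
3. ~[][](p -> (q & ~p)), u   [~->-rule on 1]
4. p -> (q & ~p), u   [[]-rule on 2 via uRu]
5. q & ~p, u   [->-rule on 4 (branches; this branch)]
6. q, u   [&-rule on 5]
7. ~p, u   [&-rule on 5]
8. ~[](p -> (q & ~p)), v   [~[]-rule on 3: fresh world v, uRv]
9. p -> (q & ~p), v   [[]-rule on 2 via uRv]
10. q & ~p, v   [->-rule on 9 (branches; this branch)]
11. q, v   [&-rule on 10]
12. ~p, v   [&-rule on 10]
13. ~(p -> (q & ~p)), w   [~[]-rule on 8: fresh world w, vRw]
14. p, w   [~->-rule on 13]
15. ~(q & ~p), w   [~->-rule on 13]
Accessibility: uRu, uRv, vRv, vRw, wRw
Complete open branch: countermodel on a T-frame, so not valid in T, nor in K (the same frame is also a K-frame).
S4-tableau for the negation ~([](p -> (q & ~p)) -> [][](p -> (q & ~p))):
1. ~([](p -> (q & ~p)) -> [][](p -> (q & ~p))), u
2. [](p -> (q & ~p)), u   [~->-rule on 1]
3. ~[][](p -> (q & ~p)), u   [~->-rule on 1]
4. p -> (q & ~p), u   [[]-rule on 2 via uRu]
5. q & ~p, u   [->-rule on 4 (branches; this branch)]
6. q, u   [&-rule on 5]
7. ~p, u   [&-rule on 5]
8. ~[](p -> (q & ~p)), v   [~[]-rule on 3: fresh world v, uRv]
9. p -> (q & ~p), v   [[]-rule on 2 via uRv]
10. q & ~p, v   [->-rule on 9 (branches; this branch)]
11. q, v   [&-rule on 10]
12. ~p, v   [&-rule on 10]
13. ~(p -> (q & ~p)), w   [~[]-rule on 8: fresh world w, vRw]
14. p, w   [~->-rule on 13]
15. ~(q & ~p), w   [~->-rule on 13]
16. p -> (q & ~p), w   [[]-rule on 2 via uRw]
17. q & ~p, w   [->-rule on 16 (branches; this branch)]
18. q, w   [&-rule on 17]
19. ~p, w   [&-rule on 17]
Accessibility: uRu, uRv, uRw, vRv, vRw, wRw
Branch closes: p and ~p both at w.
Every branch closes (one shown): valid in S4, hence also in S5 (every theorem of S4 is a theorem of S5).

S4, S5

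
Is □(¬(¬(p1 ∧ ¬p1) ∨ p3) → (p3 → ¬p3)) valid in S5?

Tableau for the negation ¬□(¬(¬(p1 ∧ ¬p1) ∨ p3) → (p3 → ¬p3)):
1. ¬□(¬(¬(p1 ∧ ¬p1) ∨ p3) → (p3 → ¬p3)), w0
2. ¬(¬(¬(p1 ∧ ¬p1) ∨ p3) → (p3 → ¬p3)), w1
3. ¬(¬(p1 ∧ ¬p1) ∨ p3), w1
4. ¬(p3 → ¬p3), w1
5. p1 ∧ ¬p1, w1
6. ¬p3, w1
7. p3, w1
Accessibility: w0Rw0, w0Rw1, w1Rw0, w1Rw1
Branch closes: p3 and ¬p3 both at w1.
All branches of the negation close; one closing branch shown above.

Valid in S5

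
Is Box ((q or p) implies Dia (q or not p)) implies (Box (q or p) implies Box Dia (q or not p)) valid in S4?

Valid

Tableau for the negation not (Box ((q or p) implies Dia (q or not p)) implies (Box (q or p) implies Box Dia (q or not p))):
1. not (Box ((q or p) implies Dia (q or not p)) implies (Box (q or p) implies Box Dia (q or not p))), u
2. Box ((q or p) implies Dia (q or not p)), u
3. not (Box (q or p) implies Box Dia (q or not p)), u
4. Box (q or p), u
5. not Box Dia (q or not p), u
6. (q or p) implies Dia (q or not p), u
7. q or p, u
8. Dia (q or not p), u
9. p, u
10. not Dia (q or not p), v
11. (q or p) implies Dia (q or not p), v
12. q or p, v
13. not (q or not p), v
14. not q, v
15. p, v
16. Dia (q or not p), v
17. q or not p, w
18. (q or p) implies Dia (q or not p), w
19. q or p, w
20. not p, w
21. Dia (q or not p), w
22. q, w
23. q or not p, x
24. (q or p) implies Dia (q or not p), x
25. q or p, x
26. not (q or not p), x
27. not q, x
28. p, x
29. not p, x
Accessibility: uRu, uRv, uRw, uRx, vRv, vRx, wRw, xRx
Branch closes: p and not p both at x.
All branches of the negation close; one closing branch shown above.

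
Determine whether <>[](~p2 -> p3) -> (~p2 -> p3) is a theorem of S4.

Tableau for the negation ~(<>[](~p2 -> p3) -> (~p2 -> p3)):
1. ~(<>[](~p2 -> p3) -> (~p2 -> p3)), 0
2. <>[](~p2 -> p3), 0   [~->-rule on 1]
3. ~(~p2 -> p3), 0   [~->-rule on 1]
4. ~p2, 0   [~->-rule on 3]
5. ~p3, 0   [~->-rule on 3]
6. [](~p2 -> p3), 1   [<>-rule on 2: fresh world 1, 0R1]
7. ~p2 -> p3, 1   [[]-rule on 6 via 1R1]
8. p3, 1   [->-rule on 7 (branches; this branch)]
Accessibility: 0R0, 0R1, 1R1
The negation has an open branch (countermodel exists).

Not valid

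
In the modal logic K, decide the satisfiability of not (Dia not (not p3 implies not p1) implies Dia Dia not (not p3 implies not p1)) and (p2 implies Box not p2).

1. not (Dia not (not p3 implies not p1) implies Dia Dia not (not p3 implies not p1)) and (p2 implies Box not p2), u
2. not (Dia not (not p3 implies not p1) implies Dia Dia not (not p3 implies not p1)), u   [and-rule on 1]
3. p2 implies Box not p2, u   [and-rule on 1]
4. Dia not (not p3 implies not p1), u   [neg-implies-rule on 2]
5. not Dia Dia not (not p3 implies not p1), u   [neg-implies-rule on 2]
6. Box not p2, u   [implies-rule on 3 (branches; this branch)]
7. not (not p3 implies not p1), v   [Dia-rule on 4: fresh world v, uRv]
8. not p3, v   [neg-implies-rule on 7]
9. p1, v   [neg-implies-rule on 7]
10. not Dia not (not p3 implies not p1), v   [neg-Dia-rule on 5 via uRv]
11. not p2, v   [Box-rule on 6 via uRv]
Accessibility: uRv

Yes, satisfiable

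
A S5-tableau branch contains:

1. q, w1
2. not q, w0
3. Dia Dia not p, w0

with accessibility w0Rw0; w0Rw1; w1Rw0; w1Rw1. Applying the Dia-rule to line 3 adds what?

a fresh world w2 with w0Rw2, and Dia not p at w2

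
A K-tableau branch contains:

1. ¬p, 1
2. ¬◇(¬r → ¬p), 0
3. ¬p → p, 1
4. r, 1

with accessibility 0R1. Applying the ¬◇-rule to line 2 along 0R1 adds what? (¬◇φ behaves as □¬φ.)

¬(¬r → ¬p), 1

¬◇φ behaves as □¬φ: propagate the negated body to each accessible world.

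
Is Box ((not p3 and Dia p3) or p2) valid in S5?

Tableau for the negation not Box ((not p3 and Dia p3) or p2):
1. not Box ((not p3 and Dia p3) or p2), w0
2. not ((not p3 and Dia p3) or p2), w1   [neg-Box-rule on 1: fresh world w1, w0Rw1]
3. not (not p3 and Dia p3), w1   [neg-or-rule on 2]
4. not p2, w1   [neg-or-rule on 2]
5. not Dia p3, w1   [neg-and-rule on 3 (branches; this branch)]
6. not p3, w0   [neg-Dia-rule on 5 via w1Rw0]
7. not p3, w1   [neg-Dia-rule on 5 via w1Rw1]
Accessibility: w0Rw0, w0Rw1, w1Rw0, w1Rw1
The negation has an open branch (countermodel exists).

No, not valid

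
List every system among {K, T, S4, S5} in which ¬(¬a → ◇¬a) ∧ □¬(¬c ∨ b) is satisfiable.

T-tableau for the formula:
1. ¬(¬a → ◇¬a) ∧ □¬(¬c ∨ b), w0
2. ¬(¬a → ◇¬a), w0
3. □¬(¬c ∨ b), w0
4. ¬a, w0
5. ¬◇¬a, w0
6. ¬(¬c ∨ b), w0
7. c, w0
8. ¬b, w0
9. a, w0
Accessibility: w0Rw0
Branch closes: a and ¬a both at w0.
Every branch closes (one shown): unsatisfiable in T, hence also in S4, S5 (every S4/S5-frame is a T-frame).
K-tableau for the formula:
1. ¬(¬a → ◇¬a) ∧ □¬(¬c ∨ b), w0
2. ¬(¬a → ◇¬a), w0
3. □¬(¬c ∨ b), w0
4. ¬a, w0
5. ¬◇¬a, w0
Complete open branch: satisfiable in K.

K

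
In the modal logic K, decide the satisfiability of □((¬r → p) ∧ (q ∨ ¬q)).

Yes, satisfiable

1. □((¬r → p) ∧ (q ∨ ¬q)), u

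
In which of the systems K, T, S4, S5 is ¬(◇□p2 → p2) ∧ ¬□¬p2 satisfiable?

S5-tableau for the formula:
1. ¬(◇□p2 → p2) ∧ ¬□¬p2, u
2. ¬(◇□p2 → p2), u   [∧-rule on 1]
3. ¬□¬p2, u   [∧-rule on 1]
4. ◇□p2, u   [¬→-rule on 2]
5. ¬p2, u   [¬→-rule on 2]
6. p2, v   [¬□-rule on 3: fresh world v, uRv]
7. □p2, w   [◇-rule on 4: fresh world w, uRw]
8. p2, u   [□-rule on 7 via wRu]
Accessibility: uRu, uRv, uRw, vRu, vRv, vRw, wRu, wRv, wRw
Branch closes: p2 and ¬p2 both at u.
Every branch closes (one shown): unsatisfiable in S5.
S4-tableau for the formula:
1. ¬(◇□p2 → p2) ∧ ¬□¬p2, u
2. ¬(◇□p2 → p2), u   [∧-rule on 1]
3. ¬□¬p2, u   [∧-rule on 1]
4. ◇□p2, u   [¬→-rule on 2]
5. ¬p2, u   [¬→-rule on 2]
6. p2, v   [¬□-rule on 3: fresh world v, uRv]
7. □p2, w   [◇-rule on 4: fresh world w, uRw]
8. p2, w   [□-rule on 7 via wRw]
Accessibility: uRu, uRv, uRw, vRv, wRw
Complete open branch: satisfiable in S4, hence also in K, T (this S4-model is also a K-model and a T-model).

K, T, S4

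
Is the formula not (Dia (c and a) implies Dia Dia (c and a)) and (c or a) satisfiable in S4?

Unsatisfiable (every branch closes)

1. not (Dia (c and a) implies Dia Dia (c and a)) and (c or a), 0
2. not (Dia (c and a) implies Dia Dia (c and a)), 0
3. c or a, 0
4. Dia (c and a), 0
5. not Dia Dia (c and a), 0
6. not Dia (c and a), 0
7. not (c and a), 0
8. a, 0
9. not c, 0
10. c and a, 1
11. c, 1
12. a, 1
13. not Dia (c and a), 1
14. not (c and a), 1
15. not a, 1
Accessibility: 0R0, 0R1, 1R1
Branch closes: a and not a both at 1.
(One branch shown.) All branches close.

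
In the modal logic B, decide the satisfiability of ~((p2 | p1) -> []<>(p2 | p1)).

1. ~((p2 | p1) -> []<>(p2 | p1)), 0
2. p2 | p1, 0
3. ~[]<>(p2 | p1), 0
4. p1, 0
5. ~<>(p2 | p1), 1
6. ~(p2 | p1), 0
7. ~p2, 0
8. ~p1, 0
Accessibility: 0R0, 0R1, 1R0, 1R1
Branch closes: p1 and ~p1 both at 0.
(One branch shown.) All branches close.

Unsatisfiable (every branch closes)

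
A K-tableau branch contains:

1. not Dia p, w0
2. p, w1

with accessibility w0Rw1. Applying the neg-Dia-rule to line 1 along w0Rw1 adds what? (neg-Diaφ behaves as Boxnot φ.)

neg-Diaφ behaves as Boxnot φ: propagate the negated body to each accessible world.

not p, w1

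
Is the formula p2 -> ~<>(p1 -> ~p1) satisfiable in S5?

Satisfiable

1. p2 -> ~<>(p1 -> ~p1), u
2. ~<>(p1 -> ~p1), u   [->-rule on 1 (branches; this branch)]
3. ~(p1 -> ~p1), u   [~<>-rule on 2 via uRu]
4. p1, u   [~->-rule on 3]
Accessibility: uRu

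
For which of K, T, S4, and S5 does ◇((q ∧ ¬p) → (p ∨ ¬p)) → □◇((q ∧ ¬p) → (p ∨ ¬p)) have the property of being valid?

T, S4, S5

K-tableau for the negation ¬(◇((q ∧ ¬p) → (p ∨ ¬p)) → □◇((q ∧ ¬p) → (p ∨ ¬p))):
1. ¬(◇((q ∧ ¬p) → (p ∨ ¬p)) → □◇((q ∧ ¬p) → (p ∨ ¬p))), w0
2. ◇((q ∧ ¬p) → (p ∨ ¬p)), w0   [¬→-rule on 1]
3. ¬□◇((q ∧ ¬p) → (p ∨ ¬p)), w0   [¬→-rule on 1]
4. (q ∧ ¬p) → (p ∨ ¬p), w1   [◇-rule on 2: fresh world w1, w0Rw1]
5. p ∨ ¬p, w1   [→-rule on 4 (branches; this branch)]
6. ¬p, w1   [∨-rule on 5 (branches; this branch)]
7. ¬◇((q ∧ ¬p) → (p ∨ ¬p)), w2   [¬□-rule on 3: fresh world w2, w0Rw2]
Accessibility: w0Rw1, w0Rw2
Complete open branch: countermodel on a K-frame, so not valid in K.
T-tableau for the negation ¬(◇((q ∧ ¬p) → (p ∨ ¬p)) → □◇((q ∧ ¬p) → (p ∨ ¬p))):
1. ¬(◇((q ∧ ¬p) → (p ∨ ¬p)) → □◇((q ∧ ¬p) → (p ∨ ¬p))), w0
2. ◇((q ∧ ¬p) → (p ∨ ¬p)), w0   [¬→-rule on 1]
3. ¬□◇((q ∧ ¬p) → (p ∨ ¬p)), w0   [¬→-rule on 1]
4. (q ∧ ¬p) → (p ∨ ¬p), w1   [◇-rule on 2: fresh world w1, w0Rw1]
5. p ∨ ¬p, w1   [→-rule on 4 (branches; this branch)]
6. ¬p, w1   [∨-rule on 5 (branches; this branch)]
7. ¬◇((q ∧ ¬p) → (p ∨ ¬p)), w2   [¬□-rule on 3: fresh world w2, w0Rw2]
8. ¬((q ∧ ¬p) → (p ∨ ¬p)), w2   [¬◇-rule on 7 via w2Rw2]
9. q ∧ ¬p, w2   [¬→-rule on 8]
10. ¬(p ∨ ¬p), w2   [¬→-rule on 8]
11. q, w2   [∧-rule on 9]
12. ¬p, w2   [∧-rule on 9]
13. p, w2   [¬∨-rule on 10]
Accessibility: w0Rw0, w0Rw1, w0Rw2, w1Rw1, w2Rw2
Branch closes: p and ¬p both at w2.
Every branch closes (one shown): valid in T, hence also in S4, S5 (every theorem of T is a theorem of S4 and S5).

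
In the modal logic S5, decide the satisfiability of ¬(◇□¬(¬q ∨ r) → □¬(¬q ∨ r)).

Unsatisfiable (every branch closes)

1. ¬(◇□¬(¬q ∨ r) → □¬(¬q ∨ r)), u
2. ◇□¬(¬q ∨ r), u
3. ¬□¬(¬q ∨ r), u
4. □¬(¬q ∨ r), v
5. ¬(¬q ∨ r), u
6. q, u
7. ¬r, u
8. ¬(¬q ∨ r), v
9. q, v
10. ¬r, v
11. ¬q ∨ r, w
12. ¬(¬q ∨ r), w
13. q, w
14. ¬r, w
15. r, w
Accessibility: uRu, uRv, uRw, vRu, vRv, vRw, wRu, wRv, wRw
Branch closes: r and ¬r both at w.
All branches of the tableau close; one closing branch shown above.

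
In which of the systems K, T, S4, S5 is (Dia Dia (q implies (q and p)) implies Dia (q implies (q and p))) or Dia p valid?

T-tableau for the negation not ((Dia Dia (q implies (q and p)) implies Dia (q implies (q and p))) or Dia p):
1. not ((Dia Dia (q implies (q and p)) implies Dia (q implies (q and p))) or Dia p), 0
2. not (Dia Dia (q implies (q and p)) implies Dia (q implies (q and p))), 0
3. not Dia p, 0
4. Dia Dia (q implies (q and p)), 0
5. not Dia (q implies (q and p)), 0
6. not p, 0
7. not (q implies (q and p)), 0
8. q, 0
9. not (q and p), 0
10. Dia (q implies (q and p)), 1
11. not p, 1
12. not (q implies (q and p)), 1
13. q, 1
14. not (q and p), 1
15. q implies (q and p), 2
16. q and p, 2
17. q, 2
18. p, 2
Accessibility: 0R0, 0R1, 1R1, 1R2, 2R2
Complete open branch: countermodel on a T-frame, so not valid in T, nor in K (the same frame is also a K-frame).
S4-tableau for the negation not ((Dia Dia (q implies (q and p)) implies Dia (q implies (q and p))) or Dia p):
1. not ((Dia Dia (q implies (q and p)) implies Dia (q implies (q and p))) or Dia p), 0
2. not (Dia Dia (q implies (q and p)) implies Dia (q implies (q and p))), 0
3. not Dia p, 0
4. Dia Dia (q implies (q and p)), 0
5. not Dia (q implies (q and p)), 0
6. not p, 0
7. not (q implies (q and p)), 0
8. q, 0
9. not (q and p), 0
10. Dia (q implies (q and p)), 1
11. not p, 1
12. not (q implies (q and p)), 1
13. q, 1
14. not (q and p), 1
15. q implies (q and p), 2
16. not p, 2
17. not (q implies (q and p)), 2
18. q, 2
19. not (q and p), 2
20. q and p, 2
21. p, 2
Accessibility: 0R0, 0R1, 0R2, 1R1, 1R2, 2R2
Branch closes: p and not p both at 2.
Every branch closes (one shown): valid in S4, hence also in S5 (every theorem of S4 is a theorem of S5).

S4, S5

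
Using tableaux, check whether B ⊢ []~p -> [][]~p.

Tableau for the negation ~([]~p -> [][]~p):
1. ~([]~p -> [][]~p), 0
2. []~p, 0
3. ~[][]~p, 0
4. ~p, 0
5. ~[]~p, 1
6. ~p, 1
7. p, 2
Accessibility: 0R0, 0R1, 1R0, 1R1, 1R2, 2R1, 2R2
The negation has an open branch (countermodel exists).

No, not valid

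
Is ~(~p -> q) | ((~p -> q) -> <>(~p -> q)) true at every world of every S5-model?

Tableau for the negation ~(~(~p -> q) | ((~p -> q) -> <>(~p -> q))):
1. ~(~(~p -> q) | ((~p -> q) -> <>(~p -> q))), w0
2. ~p -> q, w0   [~|-rule on 1]
3. ~((~p -> q) -> <>(~p -> q)), w0   [~|-rule on 1]
4. ~<>(~p -> q), w0   [~->-rule on 3]
5. ~(~p -> q), w0   [~<>-rule on 4 via w0Rw0]
6. ~p, w0   [~->-rule on 5]
7. ~q, w0   [~->-rule on 5]
8. q, w0   [->-rule on 2 (branches; this branch)]
Accessibility: w0Rw0
Branch closes: q and ~q both at w0.
All branches of the negation close; one closing branch shown above.

Yes, valid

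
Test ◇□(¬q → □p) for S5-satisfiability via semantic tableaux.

1. ◇□(¬q → □p), w0
2. □(¬q → □p), w1
3. ¬q → □p, w0
4. ¬q → □p, w1
5. □p, w0
6. p, w0
7. p, w1
8. □p, w1
Accessibility: w0Rw0, w0Rw1, w1Rw0, w1Rw1

Satisfiable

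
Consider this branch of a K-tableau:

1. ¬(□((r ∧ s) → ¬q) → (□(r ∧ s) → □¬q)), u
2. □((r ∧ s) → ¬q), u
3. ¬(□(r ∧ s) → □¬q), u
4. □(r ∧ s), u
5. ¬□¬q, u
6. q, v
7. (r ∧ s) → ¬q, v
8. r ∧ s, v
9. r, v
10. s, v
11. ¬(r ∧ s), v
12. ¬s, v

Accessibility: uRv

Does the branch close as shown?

Both s and ¬s appear at v.

Yes, closed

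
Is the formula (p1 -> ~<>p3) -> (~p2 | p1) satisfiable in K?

Yes, satisfiable

1. (p1 -> ~<>p3) -> (~p2 | p1), u
2. ~p2 | p1, u
3. p1, u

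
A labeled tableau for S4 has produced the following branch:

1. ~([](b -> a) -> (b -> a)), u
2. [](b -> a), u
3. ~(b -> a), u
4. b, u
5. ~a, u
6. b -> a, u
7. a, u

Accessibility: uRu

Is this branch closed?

Yes, closed

Both a and ~a appear at u.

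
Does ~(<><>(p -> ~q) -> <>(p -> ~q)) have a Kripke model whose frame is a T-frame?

1. ~(<><>(p -> ~q) -> <>(p -> ~q)), w0
2. <><>(p -> ~q), w0
3. ~<>(p -> ~q), w0
4. ~(p -> ~q), w0
5. p, w0
6. q, w0
7. <>(p -> ~q), w1
8. ~(p -> ~q), w1
9. p, w1
10. q, w1
11. p -> ~q, w2
12. ~q, w2
Accessibility: w0Rw0, w0Rw1, w1Rw1, w1Rw2, w2Rw2

Yes, satisfiable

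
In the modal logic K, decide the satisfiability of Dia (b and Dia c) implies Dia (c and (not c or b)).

1. Dia (b and Dia c) implies Dia (c and (not c or b)), u
2. Dia (c and (not c or b)), u   [implies-rule on 1 (branches; this branch)]
3. c and (not c or b), v   [Dia-rule on 2: fresh world v, uRv]
4. c, v   [and-rule on 3]
5. not c or b, v   [and-rule on 3]
6. b, v   [or-rule on 5 (branches; this branch)]
Accessibility: uRv

Yes, satisfiable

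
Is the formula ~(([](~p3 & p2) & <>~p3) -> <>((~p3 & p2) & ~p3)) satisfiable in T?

No, unsatisfiable

1. ~(([](~p3 & p2) & <>~p3) -> <>((~p3 & p2) & ~p3)), 0
2. [](~p3 & p2) & <>~p3, 0
3. ~<>((~p3 & p2) & ~p3), 0
4. [](~p3 & p2), 0
5. <>~p3, 0
6. ~((~p3 & p2) & ~p3), 0
7. ~p3 & p2, 0
8. ~p3, 0
9. p2, 0
10. ~(~p3 & p2), 0
11. ~p2, 0
Accessibility: 0R0
Branch closes: p2 and ~p2 both at 0.
Every branch closes; the branch above is one of them.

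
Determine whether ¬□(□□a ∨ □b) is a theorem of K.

No, not valid

Tableau for the negation □(□□a ∨ □b):
1. □(□□a ∨ □b), u
The negation has an open branch (countermodel exists).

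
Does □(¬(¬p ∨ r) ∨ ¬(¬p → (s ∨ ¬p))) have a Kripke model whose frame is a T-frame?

Yes, satisfiable

1. □(¬(¬p ∨ r) ∨ ¬(¬p → (s ∨ ¬p))), 0
2. ¬(¬p ∨ r) ∨ ¬(¬p → (s ∨ ¬p)), 0
3. ¬(¬p ∨ r), 0
4. p, 0
5. ¬r, 0
Accessibility: 0R0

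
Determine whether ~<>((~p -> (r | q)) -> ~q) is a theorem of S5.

Tableau for the negation <>((~p -> (r | q)) -> ~q):
1. <>((~p -> (r | q)) -> ~q), u
2. (~p -> (r | q)) -> ~q, v
3. ~q, v
Accessibility: uRu, uRv, vRu, vRv
The negation has an open branch (countermodel exists).

No, not valid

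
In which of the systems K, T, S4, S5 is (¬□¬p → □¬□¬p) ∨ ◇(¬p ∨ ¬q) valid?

K-tableau for the negation ¬((¬□¬p → □¬□¬p) ∨ ◇(¬p ∨ ¬q)):
1. ¬((¬□¬p → □¬□¬p) ∨ ◇(¬p ∨ ¬q)), w0
2. ¬(¬□¬p → □¬□¬p), w0   [¬∨-rule on 1]
3. ¬◇(¬p ∨ ¬q), w0   [¬∨-rule on 1]
4. ¬□¬p, w0   [¬→-rule on 2]
5. ¬□¬□¬p, w0   [¬→-rule on 2]
6. p, w1   [¬□-rule on 4: fresh world w1, w0Rw1]
7. ¬(¬p ∨ ¬q), w1   [¬◇-rule on 3 via w0Rw1]
8. q, w1   [¬∨-rule on 7]
9. □¬p, w2   [¬□-rule on 5: fresh world w2, w0Rw2]
10. ¬(¬p ∨ ¬q), w2   [¬◇-rule on 3 via w0Rw2]
11. p, w2   [¬∨-rule on 10]
12. q, w2   [¬∨-rule on 10]
Accessibility: w0Rw1, w0Rw2
Complete open branch: countermodel on a K-frame, so not valid in K.
T-tableau for the negation ¬((¬□¬p → □¬□¬p) ∨ ◇(¬p ∨ ¬q)):
1. ¬((¬□¬p → □¬□¬p) ∨ ◇(¬p ∨ ¬q)), w0
2. ¬(¬□¬p → □¬□¬p), w0   [¬∨-rule on 1]
3. ¬◇(¬p ∨ ¬q), w0   [¬∨-rule on 1]
4. ¬□¬p, w0   [¬→-rule on 2]
5. ¬□¬□¬p, w0   [¬→-rule on 2]
6. ¬(¬p ∨ ¬q), w0   [¬◇-rule on 3 via w0Rw0]
7. p, w0   [¬∨-rule on 6]
8. q, w0   [¬∨-rule on 6]
9. p, w1   [¬□-rule on 4: fresh world w1, w0Rw1]
10. ¬(¬p ∨ ¬q), w1   [¬◇-rule on 3 via w0Rw1]
11. q, w1   [¬∨-rule on 10]
12. □¬p, w2   [¬□-rule on 5: fresh world w2, w0Rw2]
13. ¬(¬p ∨ ¬q), w2   [¬◇-rule on 3 via w0Rw2]
14. p, w2   [¬∨-rule on 13]
15. q, w2   [¬∨-rule on 13]
16. ¬p, w2   [□-rule on 12 via w2Rw2]
Accessibility: w0Rw0, w0Rw1, w0Rw2, w1Rw1, w2Rw2
Branch closes: p and ¬p both at w2.
Every branch closes (one shown): valid in T, hence also in S4, S5 (every theorem of T is a theorem of S4 and S5).

T, S4, S5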